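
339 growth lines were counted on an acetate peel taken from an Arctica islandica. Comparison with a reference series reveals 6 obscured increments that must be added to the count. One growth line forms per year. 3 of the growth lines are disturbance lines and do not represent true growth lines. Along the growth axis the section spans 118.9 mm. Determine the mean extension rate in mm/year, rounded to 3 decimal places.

After corrections the count is 339 − 3 + 6 = 342 growth lines.
Mean rate = 118.9 mm / 342 years ≈ 0.348 mm/year.

0.348 mm/year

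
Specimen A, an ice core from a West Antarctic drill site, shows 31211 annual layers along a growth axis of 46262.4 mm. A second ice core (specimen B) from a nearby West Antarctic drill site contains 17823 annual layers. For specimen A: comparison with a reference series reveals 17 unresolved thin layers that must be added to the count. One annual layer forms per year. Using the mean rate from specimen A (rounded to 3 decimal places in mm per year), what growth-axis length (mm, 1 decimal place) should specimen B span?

26395.9 mm

Specimen A: adjusted count: 31211 + 17 = 31228 annual layers.
A: Mean rate = 46262.4 mm / 31228 years ≈ 1.481 mm per year.
B's length ≈ 1.481 × 17823 = 26395.9 mm.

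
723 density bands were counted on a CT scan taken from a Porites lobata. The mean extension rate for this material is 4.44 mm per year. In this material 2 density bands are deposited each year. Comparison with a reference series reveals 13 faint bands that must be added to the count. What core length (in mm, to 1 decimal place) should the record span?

1633.9 mm

After corrections the count is 723 + 13 = 736 density bands.
Dividing by 2 density bands per year: 736 / 2 = 368 years.
368 years at 4.44 mm/year gives 4.44 × 368 = 1633.9 mm.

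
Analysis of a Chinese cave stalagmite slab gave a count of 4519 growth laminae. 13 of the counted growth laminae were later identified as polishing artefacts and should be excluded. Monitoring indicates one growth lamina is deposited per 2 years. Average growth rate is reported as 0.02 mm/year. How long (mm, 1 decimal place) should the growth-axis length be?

180.2 mm

After corrections the count is 4519 − 13 = 4506 growth laminae.
At 2 years per growth lamina, 4506 × 2 = 9012 years.
Predicted length = 0.02 mm/year × 9012 years = 180.2 mm.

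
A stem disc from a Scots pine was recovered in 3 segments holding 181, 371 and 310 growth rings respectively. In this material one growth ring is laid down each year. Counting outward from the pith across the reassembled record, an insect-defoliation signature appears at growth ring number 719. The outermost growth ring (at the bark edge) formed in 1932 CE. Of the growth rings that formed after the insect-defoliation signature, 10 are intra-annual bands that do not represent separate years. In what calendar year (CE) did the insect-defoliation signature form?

Total growth rings = 181 + 371 + 310 = 862.
862 − 719 = 143 growth rings lie beyond the insect-defoliation signature toward the bark edge.
143 − 10 false = 133 true growth rings after the insect-defoliation signature.
1932 − 133 = 1799 CE.

1799 CE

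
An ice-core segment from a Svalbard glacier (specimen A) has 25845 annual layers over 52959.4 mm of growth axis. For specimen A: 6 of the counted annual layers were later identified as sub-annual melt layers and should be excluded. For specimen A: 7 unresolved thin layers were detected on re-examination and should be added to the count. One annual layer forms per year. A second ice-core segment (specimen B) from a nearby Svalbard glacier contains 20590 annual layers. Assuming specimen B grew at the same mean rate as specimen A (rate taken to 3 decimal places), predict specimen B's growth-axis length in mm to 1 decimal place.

Specimen A: after corrections the count is 25845 − 6 + 7 = 25846 annual layers.
A: 52959.4 mm over 25846 years gives 52959.4 / 25846 ≈ 2.049 mm/year.
For B, 2.049 mm/year × 20590 years = 42188.9 mm.

42188.9 mm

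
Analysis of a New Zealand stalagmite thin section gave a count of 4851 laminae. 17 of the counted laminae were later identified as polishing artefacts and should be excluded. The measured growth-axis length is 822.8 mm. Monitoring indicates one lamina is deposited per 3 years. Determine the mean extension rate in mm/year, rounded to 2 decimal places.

After corrections the count is 4851 − 17 = 4834 laminae.
4834 laminae at 3 years each span 4834 × 3 = 14502 years.
Mean rate = 822.8 mm / 14502 years ≈ 0.06 mm/year.

0.06 mm/year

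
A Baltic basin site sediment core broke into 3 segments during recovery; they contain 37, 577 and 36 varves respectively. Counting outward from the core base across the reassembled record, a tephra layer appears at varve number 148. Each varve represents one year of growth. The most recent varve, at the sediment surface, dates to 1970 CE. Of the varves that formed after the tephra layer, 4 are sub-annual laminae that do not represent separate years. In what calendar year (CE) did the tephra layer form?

1472 CE

Total varves = 37 + 577 + 36 = 650.
650 − 148 = 502 varves lie beyond the tephra layer toward the sediment surface.
Excluding 4 false varves: 502 − 4 = 498.
1970 − 498 = 1472 CE.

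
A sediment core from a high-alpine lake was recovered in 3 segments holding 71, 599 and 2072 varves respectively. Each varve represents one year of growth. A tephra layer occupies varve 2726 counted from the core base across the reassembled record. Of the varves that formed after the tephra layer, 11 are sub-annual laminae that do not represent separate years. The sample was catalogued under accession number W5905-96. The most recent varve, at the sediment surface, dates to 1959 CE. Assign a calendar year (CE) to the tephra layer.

Total varves = 71 + 599 + 2072 = 2742.
The tephra layer sits at varve 2726 from the core base, so 2742 − 2726 = 16 varves formed after it.
Removing the 11 false varves leaves 16 − 11 = 5 true varves beyond the tephra layer.
The varve at the sediment surface is 1959 CE, so the tephra layer dates to 1959 − 5 = 1954 CE.

1954 CE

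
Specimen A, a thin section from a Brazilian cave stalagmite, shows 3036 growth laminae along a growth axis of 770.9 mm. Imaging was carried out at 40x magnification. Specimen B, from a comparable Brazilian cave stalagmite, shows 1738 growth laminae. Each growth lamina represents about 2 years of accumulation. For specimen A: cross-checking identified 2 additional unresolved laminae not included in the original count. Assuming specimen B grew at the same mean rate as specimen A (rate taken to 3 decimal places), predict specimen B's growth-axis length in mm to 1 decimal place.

441.5 mm

Specimen A: after corrections the count is 3036 + 2 = 3038 growth laminae.
Specimen A: 3038 growth laminae at 2 years each span 3038 × 2 = 6076 years.
A: 770.9 mm over 6076 years gives 770.9 / 6076 ≈ 0.127 mm/year.
Specimen B: at 2 years per growth lamina, 1738 × 2 = 3476 years. For B, 0.127 mm/year × 3476 years = 441.5 mm.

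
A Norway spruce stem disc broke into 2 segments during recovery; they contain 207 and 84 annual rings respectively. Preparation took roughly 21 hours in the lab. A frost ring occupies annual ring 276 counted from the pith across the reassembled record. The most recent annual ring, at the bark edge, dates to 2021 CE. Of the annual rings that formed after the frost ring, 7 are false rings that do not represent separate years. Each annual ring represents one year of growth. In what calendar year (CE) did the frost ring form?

2013 CE

Total annual rings = 207 + 84 = 291.
291 − 276 = 15 annual rings lie beyond the frost ring toward the bark edge.
15 − 7 false = 8 true annual rings after the frost ring.
2021 − 8 = 2013 CE.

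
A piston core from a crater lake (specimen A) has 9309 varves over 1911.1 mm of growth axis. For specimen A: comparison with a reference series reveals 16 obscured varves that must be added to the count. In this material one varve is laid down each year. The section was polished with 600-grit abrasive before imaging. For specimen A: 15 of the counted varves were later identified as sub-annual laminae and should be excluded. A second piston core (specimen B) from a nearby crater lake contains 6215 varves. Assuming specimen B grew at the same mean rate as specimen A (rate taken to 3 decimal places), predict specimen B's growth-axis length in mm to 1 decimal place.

1274.1 mm

Specimen A: correcting the raw count gives 9309 − 15 + 16 = 9310 true varves.
A: Mean rate = 1911.1 mm / 9310 years ≈ 0.205 mm per year.
Length of B = 0.205 × 6215 = 1274.1 mm.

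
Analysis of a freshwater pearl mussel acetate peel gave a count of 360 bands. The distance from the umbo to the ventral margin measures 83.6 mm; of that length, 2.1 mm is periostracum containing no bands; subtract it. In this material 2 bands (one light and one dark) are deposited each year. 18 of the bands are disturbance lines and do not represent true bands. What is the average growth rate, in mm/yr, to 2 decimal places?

0.48 mm/yr

True band count = 360 − 18 = 342.
With 2 bands per year, 342 / 2 = 171 years.
Net length = 83.6 − 2.1 = 81.5 mm.
Mean rate = 81.5 mm / 171 years ≈ 0.48 mm/yr.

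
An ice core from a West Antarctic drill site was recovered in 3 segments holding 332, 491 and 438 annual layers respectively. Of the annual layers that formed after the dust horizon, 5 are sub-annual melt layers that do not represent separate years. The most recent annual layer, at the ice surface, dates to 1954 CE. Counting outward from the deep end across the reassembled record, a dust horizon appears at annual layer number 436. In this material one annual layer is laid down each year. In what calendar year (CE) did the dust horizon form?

1134 CE

Total annual layers = 332 + 491 + 438 = 1261.
1261 − 436 = 825 annual layers lie beyond the dust horizon toward the ice surface.
825 − 5 false = 820 true annual layers after the dust horizon.
Counting back 820 years from 1954 CE places the dust horizon in 1954 − 820 = 1134 CE.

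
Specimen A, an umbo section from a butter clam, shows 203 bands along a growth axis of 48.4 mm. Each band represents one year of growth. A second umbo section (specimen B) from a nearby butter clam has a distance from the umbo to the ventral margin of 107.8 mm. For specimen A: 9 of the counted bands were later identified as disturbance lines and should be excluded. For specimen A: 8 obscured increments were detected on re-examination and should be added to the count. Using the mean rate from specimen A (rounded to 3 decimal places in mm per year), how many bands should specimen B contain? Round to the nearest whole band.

449 bands

Specimen A: correcting the raw count gives 203 − 9 + 8 = 202 true bands.
A: Extension rate ≈ 48.4 / 202 = 0.240 mm per year.
B spans 107.8 / 0.240 = 449.17 years ≈ 449 bands.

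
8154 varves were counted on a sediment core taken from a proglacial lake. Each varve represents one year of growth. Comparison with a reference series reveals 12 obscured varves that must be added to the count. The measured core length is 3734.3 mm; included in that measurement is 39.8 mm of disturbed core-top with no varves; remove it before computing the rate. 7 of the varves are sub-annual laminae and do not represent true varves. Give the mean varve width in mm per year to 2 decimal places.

After corrections the count is 8154 − 7 + 12 = 8159 varves.
Net length = 3734.3 − 39.8 = 3694.5 mm.
Extension rate ≈ 3694.5 / 8159 = 0.45 mm per year.

0.45 mm per year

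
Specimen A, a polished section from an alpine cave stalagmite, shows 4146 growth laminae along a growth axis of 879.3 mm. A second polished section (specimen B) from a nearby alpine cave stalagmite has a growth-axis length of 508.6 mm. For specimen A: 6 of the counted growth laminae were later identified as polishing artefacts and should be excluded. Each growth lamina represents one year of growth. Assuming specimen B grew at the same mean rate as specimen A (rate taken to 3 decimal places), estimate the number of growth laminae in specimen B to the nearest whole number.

Specimen A: adjusted count: 4146 − 6 = 4140 growth laminae.
A: Mean rate = 879.3 mm / 4140 years ≈ 0.212 mm per year.
B spans 508.6 / 0.212 = 2399.06 years ≈ 2399 growth laminae.

2399 growth laminae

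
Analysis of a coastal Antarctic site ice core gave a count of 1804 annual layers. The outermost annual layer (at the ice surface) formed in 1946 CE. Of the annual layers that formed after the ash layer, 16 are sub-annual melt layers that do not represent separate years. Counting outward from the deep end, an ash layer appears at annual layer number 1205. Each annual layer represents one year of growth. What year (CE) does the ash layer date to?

The ash layer sits at annual layer 1205 from the deep end, so 1804 − 1205 = 599 annual layers formed after it.
Excluding 16 false annual layers: 599 − 16 = 583.
The annual layer at the ice surface is 1946 CE, so the ash layer dates to 1946 − 583 = 1363 CE.

1363 CE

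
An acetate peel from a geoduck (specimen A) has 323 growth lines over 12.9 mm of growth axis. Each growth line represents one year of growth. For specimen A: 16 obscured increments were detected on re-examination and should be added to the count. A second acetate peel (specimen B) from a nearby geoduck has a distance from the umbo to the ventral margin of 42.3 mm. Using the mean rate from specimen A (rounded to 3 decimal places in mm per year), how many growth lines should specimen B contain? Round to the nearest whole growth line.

1113 growth lines

Specimen A: correcting the raw count gives 323 + 16 = 339 true growth lines.
A: Extension rate ≈ 12.9 / 339 = 0.038 mm/year.
Specimen B: 42.3 mm / 0.038 mm per year = 1113.16 years ≈ 1113 growth lines.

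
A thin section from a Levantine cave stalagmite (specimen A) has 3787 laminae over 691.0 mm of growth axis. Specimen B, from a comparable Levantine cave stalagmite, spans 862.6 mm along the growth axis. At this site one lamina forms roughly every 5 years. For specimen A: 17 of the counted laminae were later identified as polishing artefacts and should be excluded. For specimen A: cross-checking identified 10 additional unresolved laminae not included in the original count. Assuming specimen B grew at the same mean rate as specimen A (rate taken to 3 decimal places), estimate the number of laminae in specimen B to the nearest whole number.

Specimen A: after corrections the count is 3787 − 17 + 10 = 3780 laminae.
Specimen A: multiplying by 5 years per lamina: 3780 × 5 = 18900 years.
A: 691.0 mm over 18900 years gives 691.0 / 18900 ≈ 0.037 mm per year.
B spans 862.6 / 0.037 = 23313.51 years; at 5 years per lamina that is 23313.51 / 5 ≈ 4663 laminae.

4663 laminae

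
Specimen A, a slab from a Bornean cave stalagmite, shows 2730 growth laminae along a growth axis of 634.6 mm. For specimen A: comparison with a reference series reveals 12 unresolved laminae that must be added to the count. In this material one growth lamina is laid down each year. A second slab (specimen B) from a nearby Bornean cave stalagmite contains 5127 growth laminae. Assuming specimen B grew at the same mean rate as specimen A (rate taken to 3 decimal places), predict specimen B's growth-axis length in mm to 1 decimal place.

1184.3 mm

Specimen A: after corrections the count is 2730 + 12 = 2742 growth laminae.
A: 634.6 mm over 2742 years gives 634.6 / 2742 ≈ 0.231 mm per year.
Length of B = 0.231 × 5127 = 1184.3 mm.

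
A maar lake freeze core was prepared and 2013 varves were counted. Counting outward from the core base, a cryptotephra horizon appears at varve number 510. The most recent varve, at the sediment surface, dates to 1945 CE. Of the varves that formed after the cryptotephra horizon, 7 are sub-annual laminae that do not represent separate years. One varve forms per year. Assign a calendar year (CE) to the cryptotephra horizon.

449 CE

The cryptotephra horizon sits at varve 510 from the core base, so 2013 − 510 = 1503 varves formed after it.
1503 − 7 false = 1496 true varves after the cryptotephra horizon.
Counting back 1496 years from 1945 CE places the cryptotephra horizon in 1945 − 1496 = 449 CE.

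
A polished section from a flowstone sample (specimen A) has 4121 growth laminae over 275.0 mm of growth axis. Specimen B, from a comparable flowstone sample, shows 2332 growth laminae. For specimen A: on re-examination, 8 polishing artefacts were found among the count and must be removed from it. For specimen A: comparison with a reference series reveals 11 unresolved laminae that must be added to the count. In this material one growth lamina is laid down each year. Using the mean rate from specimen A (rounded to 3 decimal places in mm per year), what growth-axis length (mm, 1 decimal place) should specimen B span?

Specimen A: correcting the raw count gives 4121 − 8 + 11 = 4124 true growth laminae.
A: 275.0 mm over 4124 years gives 275.0 / 4124 ≈ 0.067 mm/yr.
For B, 0.067 mm/year × 2332 years = 156.2 mm.

156.2 mm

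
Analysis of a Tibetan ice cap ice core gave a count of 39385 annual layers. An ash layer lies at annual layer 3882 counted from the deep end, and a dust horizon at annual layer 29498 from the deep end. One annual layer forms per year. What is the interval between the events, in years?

Separation: 29498 − 3882 = 25616 annual layers.
One annual layer per year makes the interval 25616 years.

25616 years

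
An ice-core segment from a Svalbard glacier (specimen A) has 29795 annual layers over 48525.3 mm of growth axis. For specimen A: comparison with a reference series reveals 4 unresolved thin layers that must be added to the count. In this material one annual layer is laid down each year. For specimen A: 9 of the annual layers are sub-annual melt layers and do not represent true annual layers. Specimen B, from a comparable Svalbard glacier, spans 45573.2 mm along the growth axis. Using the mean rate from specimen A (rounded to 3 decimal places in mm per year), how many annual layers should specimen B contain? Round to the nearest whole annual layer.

Specimen A: correcting the raw count gives 29795 − 9 + 4 = 29790 true annual layers.
A: Extension rate ≈ 48525.3 / 29790 = 1.629 mm/yr.
For B, 45573.2 / 1.629 = 27976.18 years ≈ 27976 annual layers.

27976 annual layers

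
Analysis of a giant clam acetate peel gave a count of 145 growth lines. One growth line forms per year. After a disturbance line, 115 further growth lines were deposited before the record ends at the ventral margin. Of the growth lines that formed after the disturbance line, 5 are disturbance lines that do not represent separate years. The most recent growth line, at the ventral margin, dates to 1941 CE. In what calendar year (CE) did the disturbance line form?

1831 CE

115 growth lines post-date the disturbance line.
115 − 5 false = 110 true growth lines after the disturbance line.
1941 − 110 = 1831 CE.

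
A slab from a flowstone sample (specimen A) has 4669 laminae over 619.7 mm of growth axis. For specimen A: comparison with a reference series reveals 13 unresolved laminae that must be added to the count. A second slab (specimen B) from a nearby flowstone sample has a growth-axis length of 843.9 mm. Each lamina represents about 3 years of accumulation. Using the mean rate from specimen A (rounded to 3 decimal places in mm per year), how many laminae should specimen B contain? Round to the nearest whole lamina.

6393 laminae

Specimen A: true lamina count = 4669 + 13 = 4682.
Specimen A: 4682 laminae at 3 years each span 4682 × 3 = 14046 years.
A: Mean rate = 619.7 mm / 14046 years ≈ 0.044 mm/yr.
B spans 843.9 / 0.044 = 19179.55 years; at 3 years per lamina that is 19179.55 / 3 ≈ 6393 laminae.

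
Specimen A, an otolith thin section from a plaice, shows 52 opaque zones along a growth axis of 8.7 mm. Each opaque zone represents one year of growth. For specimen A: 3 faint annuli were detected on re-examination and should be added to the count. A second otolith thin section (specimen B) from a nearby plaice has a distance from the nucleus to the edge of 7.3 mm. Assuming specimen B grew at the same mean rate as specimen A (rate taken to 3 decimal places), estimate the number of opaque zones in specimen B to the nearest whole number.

Specimen A: adjusted count: 52 + 3 = 55 opaque zones.
A: 8.7 mm over 55 years gives 8.7 / 55 ≈ 0.158 mm/year.
For B, 7.3 / 0.158 = 46.20 years ≈ 46 opaque zones.

46 opaque zones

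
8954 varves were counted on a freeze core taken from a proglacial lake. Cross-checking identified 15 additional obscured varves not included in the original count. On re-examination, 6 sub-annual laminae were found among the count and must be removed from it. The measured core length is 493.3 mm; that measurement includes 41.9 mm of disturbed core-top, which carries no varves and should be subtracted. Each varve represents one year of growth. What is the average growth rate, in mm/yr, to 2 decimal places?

0.05 mm/yr

After corrections the count is 8954 − 6 + 15 = 8963 varves.
Net length = 493.3 − 41.9 = 451.4 mm.
451.4 mm over 8963 years gives 451.4 / 8963 ≈ 0.05 mm/yr.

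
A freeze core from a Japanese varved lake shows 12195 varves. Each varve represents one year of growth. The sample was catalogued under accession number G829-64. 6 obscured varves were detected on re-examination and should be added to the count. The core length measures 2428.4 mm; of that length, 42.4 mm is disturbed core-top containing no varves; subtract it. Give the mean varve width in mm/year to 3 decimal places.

0.196 mm/year

Adjusted count: 12195 + 6 = 12201 varves.
The growth record spans 2428.4 − 42.4 = 2386.0 mm.
2386.0 mm over 12201 years gives 2386.0 / 12201 ≈ 0.196 mm/year.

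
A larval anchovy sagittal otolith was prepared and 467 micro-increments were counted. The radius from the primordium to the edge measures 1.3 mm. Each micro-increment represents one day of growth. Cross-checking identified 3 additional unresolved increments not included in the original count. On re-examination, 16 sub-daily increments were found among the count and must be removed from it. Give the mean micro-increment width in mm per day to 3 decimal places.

0.003 mm per day

After corrections the count is 467 − 16 + 3 = 454 micro-increments.
Mean rate = 1.3 mm / 454 days ≈ 0.003 mm per day.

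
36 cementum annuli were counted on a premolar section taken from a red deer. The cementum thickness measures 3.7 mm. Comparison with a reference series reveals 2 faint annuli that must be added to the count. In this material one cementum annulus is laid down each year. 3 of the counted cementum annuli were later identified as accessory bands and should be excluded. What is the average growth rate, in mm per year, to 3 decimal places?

Adjusted count: 36 − 3 + 2 = 35 cementum annuli.
Mean rate = 3.7 mm / 35 years ≈ 0.106 mm per year.

0.106 mm per year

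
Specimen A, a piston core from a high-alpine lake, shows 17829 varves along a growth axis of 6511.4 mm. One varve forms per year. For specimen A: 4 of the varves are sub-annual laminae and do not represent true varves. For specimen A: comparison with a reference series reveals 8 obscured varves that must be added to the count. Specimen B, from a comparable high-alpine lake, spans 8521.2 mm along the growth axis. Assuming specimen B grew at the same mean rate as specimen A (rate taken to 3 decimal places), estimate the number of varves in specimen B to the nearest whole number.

Specimen A: true varve count = 17829 − 4 + 8 = 17833.
A: Extension rate ≈ 6511.4 / 17833 = 0.365 mm/yr.
For B, 8521.2 / 0.365 = 23345.75 years ≈ 23346 varves.

23346 varves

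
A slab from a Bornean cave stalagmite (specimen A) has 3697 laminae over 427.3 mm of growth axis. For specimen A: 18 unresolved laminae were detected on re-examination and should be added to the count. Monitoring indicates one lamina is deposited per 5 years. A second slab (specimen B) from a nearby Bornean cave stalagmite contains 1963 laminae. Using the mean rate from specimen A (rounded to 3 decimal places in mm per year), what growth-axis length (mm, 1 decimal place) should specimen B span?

225.7 mm

Specimen A: correcting the raw count gives 3697 + 18 = 3715 true laminae.
Specimen A: at 5 years per lamina, 3715 × 5 = 18575 years.
A: Mean rate = 427.3 mm / 18575 years ≈ 0.023 mm/yr.
Specimen B: 1963 laminae at 5 years each span 1963 × 5 = 9815 years. B's length ≈ 0.023 × 9815 = 225.7 mm.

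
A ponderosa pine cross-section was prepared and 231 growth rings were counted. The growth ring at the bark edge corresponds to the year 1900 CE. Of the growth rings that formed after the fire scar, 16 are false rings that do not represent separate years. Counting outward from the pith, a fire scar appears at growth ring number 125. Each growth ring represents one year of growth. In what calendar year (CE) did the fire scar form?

Between growth ring 125 and the bark edge there are 231 − 125 = 106 growth rings.
Removing the 16 false growth rings leaves 106 − 16 = 90 true growth rings beyond the fire scar.
The growth ring at the bark edge is 1900 CE, so the fire scar dates to 1900 − 90 = 1810 CE.

1810 CE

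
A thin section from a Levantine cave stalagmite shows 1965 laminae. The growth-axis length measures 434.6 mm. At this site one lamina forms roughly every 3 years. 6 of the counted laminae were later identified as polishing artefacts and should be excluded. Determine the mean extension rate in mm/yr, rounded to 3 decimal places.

True lamina count = 1965 − 6 = 1959.
1959 laminae at 3 years each span 1959 × 3 = 5877 years.
Extension rate ≈ 434.6 / 5877 = 0.074 mm/yr.

0.074 mm/yr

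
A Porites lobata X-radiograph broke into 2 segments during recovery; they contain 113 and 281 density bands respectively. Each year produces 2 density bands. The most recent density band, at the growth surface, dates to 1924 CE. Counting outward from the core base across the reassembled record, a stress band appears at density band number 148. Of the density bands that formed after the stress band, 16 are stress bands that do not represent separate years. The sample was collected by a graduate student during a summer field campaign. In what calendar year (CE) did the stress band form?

1809 CE

Total density bands = 113 + 281 = 394.
Between density band 148 and the growth surface there are 394 − 148 = 246 density bands.
Removing the 16 false density bands leaves 246 − 16 = 230 true density bands beyond the stress band.
With 2 density bands per year, 230 / 2 = 115 years.
Counting back 115 years from 1924 CE places the stress band in 1924 − 115 = 1809 CE.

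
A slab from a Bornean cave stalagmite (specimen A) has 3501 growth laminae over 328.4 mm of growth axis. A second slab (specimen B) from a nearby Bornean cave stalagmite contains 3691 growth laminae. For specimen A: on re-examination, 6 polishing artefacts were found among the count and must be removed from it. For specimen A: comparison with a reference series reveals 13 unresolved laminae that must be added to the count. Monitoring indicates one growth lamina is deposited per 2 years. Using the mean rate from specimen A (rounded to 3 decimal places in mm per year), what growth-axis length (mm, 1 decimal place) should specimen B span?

347.0 mm

Specimen A: correcting the raw count gives 3501 − 6 + 13 = 3508 true growth laminae.
Specimen A: multiplying by 2 years per growth lamina: 3508 × 2 = 7016 years.
A: 328.4 mm over 7016 years gives 328.4 / 7016 ≈ 0.047 mm/yr.
Specimen B: 3691 growth laminae at 2 years each span 3691 × 2 = 7382 years. For B, 0.047 mm/year × 7382 years = 347.0 mm.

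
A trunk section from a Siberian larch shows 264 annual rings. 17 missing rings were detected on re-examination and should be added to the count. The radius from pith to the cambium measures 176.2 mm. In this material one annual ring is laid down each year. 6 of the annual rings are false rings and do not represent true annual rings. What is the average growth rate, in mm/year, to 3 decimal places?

Correcting the raw count gives 264 − 6 + 17 = 275 true annual rings.
Extension rate ≈ 176.2 / 275 = 0.641 mm/year.

0.641 mm/year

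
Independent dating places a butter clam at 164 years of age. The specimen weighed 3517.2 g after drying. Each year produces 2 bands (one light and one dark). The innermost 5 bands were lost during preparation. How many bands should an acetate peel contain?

323 bands

164 years at 2 bands per year gives 164 × 2 = 328 bands.
Less the 5 uncaptured bands: 328 − 5 = 323.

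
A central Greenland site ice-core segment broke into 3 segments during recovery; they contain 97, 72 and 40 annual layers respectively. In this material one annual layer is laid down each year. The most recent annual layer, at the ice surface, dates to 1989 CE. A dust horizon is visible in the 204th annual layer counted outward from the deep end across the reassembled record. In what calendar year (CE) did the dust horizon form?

Total annual layers = 97 + 72 + 40 = 209.
Between annual layer 204 and the ice surface there are 209 − 204 = 5 annual layers.
Counting back 5 years from 1989 CE places the dust horizon in 1989 − 5 = 1984 CE.

1984 CE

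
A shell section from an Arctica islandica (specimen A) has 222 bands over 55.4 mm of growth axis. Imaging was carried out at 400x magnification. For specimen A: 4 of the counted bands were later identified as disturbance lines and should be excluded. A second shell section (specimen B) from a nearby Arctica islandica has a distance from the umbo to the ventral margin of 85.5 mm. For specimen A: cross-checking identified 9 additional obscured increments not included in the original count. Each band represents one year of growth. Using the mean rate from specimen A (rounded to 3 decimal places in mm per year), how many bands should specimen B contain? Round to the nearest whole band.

Specimen A: after corrections the count is 222 − 4 + 9 = 227 bands.
A: Mean rate = 55.4 mm / 227 years ≈ 0.244 mm per year.
For B, 85.5 / 0.244 = 350.41 years ≈ 350 bands.

350 bands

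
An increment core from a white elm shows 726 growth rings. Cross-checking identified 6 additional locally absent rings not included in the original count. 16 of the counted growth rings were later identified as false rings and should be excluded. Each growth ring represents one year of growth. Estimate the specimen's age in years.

716 yr

After corrections the count is 726 − 16 + 6 = 716 growth rings.
With a one-to-one growth ring periodicity this is 716 years.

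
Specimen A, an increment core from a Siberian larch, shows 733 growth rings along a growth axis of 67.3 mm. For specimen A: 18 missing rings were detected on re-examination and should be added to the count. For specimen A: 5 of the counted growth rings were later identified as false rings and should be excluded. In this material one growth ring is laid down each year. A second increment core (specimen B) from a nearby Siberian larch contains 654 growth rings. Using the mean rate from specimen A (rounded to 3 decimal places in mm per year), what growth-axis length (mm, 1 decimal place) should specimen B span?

58.9 mm

Specimen A: after corrections the count is 733 − 5 + 18 = 746 growth rings.
A: Extension rate ≈ 67.3 / 746 = 0.090 mm/yr.
B's length ≈ 0.090 × 654 = 58.9 mm.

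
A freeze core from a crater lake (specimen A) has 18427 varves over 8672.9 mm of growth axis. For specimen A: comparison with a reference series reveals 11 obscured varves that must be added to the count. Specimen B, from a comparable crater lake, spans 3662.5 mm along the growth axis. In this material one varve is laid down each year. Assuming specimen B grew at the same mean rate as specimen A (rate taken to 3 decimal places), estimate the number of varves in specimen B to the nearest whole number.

7793 varves

Specimen A: correcting the raw count gives 18427 + 11 = 18438 true varves.
A: Extension rate ≈ 8672.9 / 18438 = 0.470 mm/yr.
B spans 3662.5 / 0.470 = 7792.55 years ≈ 7793 varves.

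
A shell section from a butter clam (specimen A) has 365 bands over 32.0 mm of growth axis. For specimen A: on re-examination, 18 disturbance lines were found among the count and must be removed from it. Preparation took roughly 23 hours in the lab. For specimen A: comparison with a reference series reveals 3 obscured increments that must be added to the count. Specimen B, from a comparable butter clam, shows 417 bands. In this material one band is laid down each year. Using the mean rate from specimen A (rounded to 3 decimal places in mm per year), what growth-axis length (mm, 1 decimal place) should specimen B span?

37.9 mm

Specimen A: correcting the raw count gives 365 − 18 + 3 = 350 true bands.
A: Extension rate ≈ 32.0 / 350 = 0.091 mm/year.
B's length ≈ 0.091 × 417 = 37.9 mm.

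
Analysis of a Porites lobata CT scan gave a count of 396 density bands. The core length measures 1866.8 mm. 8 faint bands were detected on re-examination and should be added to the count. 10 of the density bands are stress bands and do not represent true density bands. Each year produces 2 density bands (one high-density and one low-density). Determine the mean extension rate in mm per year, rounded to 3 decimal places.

9.476 mm per year

After corrections the count is 396 − 10 + 8 = 394 density bands.
Dividing by 2 density bands per year: 394 / 2 = 197 years.
Extension rate ≈ 1866.8 / 197 = 9.476 mm per year.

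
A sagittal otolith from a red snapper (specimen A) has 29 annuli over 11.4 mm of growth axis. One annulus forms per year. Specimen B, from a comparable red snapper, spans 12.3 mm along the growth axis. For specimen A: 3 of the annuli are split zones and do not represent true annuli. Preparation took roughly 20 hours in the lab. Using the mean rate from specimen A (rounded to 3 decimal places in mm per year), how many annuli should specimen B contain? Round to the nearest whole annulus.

28 annuli

Specimen A: adjusted count: 29 − 3 = 26 annuli.
A: Mean rate = 11.4 mm / 26 years ≈ 0.438 mm per year.
B spans 12.3 / 0.438 = 28.08 years ≈ 28 annuli.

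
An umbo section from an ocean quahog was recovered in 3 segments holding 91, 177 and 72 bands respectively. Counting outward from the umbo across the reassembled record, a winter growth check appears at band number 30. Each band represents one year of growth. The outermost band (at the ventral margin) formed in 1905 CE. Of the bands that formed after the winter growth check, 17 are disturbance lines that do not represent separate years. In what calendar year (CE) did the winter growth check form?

1612 CE

Total bands = 91 + 177 + 72 = 340.
The winter growth check sits at band 30 from the umbo, so 340 − 30 = 310 bands formed after it.
Removing the 17 false bands leaves 310 − 17 = 293 true bands beyond the winter growth check.
1905 − 293 = 1612 CE.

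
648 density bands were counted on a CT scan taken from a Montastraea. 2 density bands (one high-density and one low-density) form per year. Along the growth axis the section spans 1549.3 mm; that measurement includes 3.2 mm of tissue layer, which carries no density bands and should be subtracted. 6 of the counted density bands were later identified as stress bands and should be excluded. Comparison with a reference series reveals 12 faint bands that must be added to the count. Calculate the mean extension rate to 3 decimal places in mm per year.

4.728 mm per year

Correcting the raw count gives 648 − 6 + 12 = 654 true density bands.
654 density bands at 2 per year is 654 / 2 = 327 years.
Net length = 1549.3 − 3.2 = 1546.1 mm.
1546.1 mm over 327 years gives 1546.1 / 327 ≈ 4.728 mm per year.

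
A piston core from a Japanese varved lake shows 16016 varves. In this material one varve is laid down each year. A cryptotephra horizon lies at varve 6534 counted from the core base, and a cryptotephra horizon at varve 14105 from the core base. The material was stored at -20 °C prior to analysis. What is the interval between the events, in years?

7571 yr

14105 − 6534 = 7571 varves lie between the two events.
That is 7571 years at one varve per year.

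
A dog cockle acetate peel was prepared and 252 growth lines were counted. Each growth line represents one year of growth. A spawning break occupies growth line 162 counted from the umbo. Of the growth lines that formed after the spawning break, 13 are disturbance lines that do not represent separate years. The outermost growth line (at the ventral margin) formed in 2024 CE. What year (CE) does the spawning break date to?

252 − 162 = 90 growth lines lie beyond the spawning break toward the ventral margin.
Removing the 13 false growth lines leaves 90 − 13 = 77 true growth lines beyond the spawning break.
The growth line at the ventral margin is 2024 CE, so the spawning break dates to 2024 − 77 = 1947 CE.

1947 CE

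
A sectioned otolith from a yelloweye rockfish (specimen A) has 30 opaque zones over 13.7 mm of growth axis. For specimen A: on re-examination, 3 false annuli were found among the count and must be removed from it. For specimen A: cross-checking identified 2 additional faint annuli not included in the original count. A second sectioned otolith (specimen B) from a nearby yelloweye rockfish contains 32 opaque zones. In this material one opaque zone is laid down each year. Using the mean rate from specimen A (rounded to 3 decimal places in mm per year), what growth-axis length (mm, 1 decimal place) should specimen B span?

15.1 mm

Specimen A: correcting the raw count gives 30 − 3 + 2 = 29 true opaque zones.
A: Extension rate ≈ 13.7 / 29 = 0.472 mm per year.
Length of B = 0.472 × 32 = 15.1 mm.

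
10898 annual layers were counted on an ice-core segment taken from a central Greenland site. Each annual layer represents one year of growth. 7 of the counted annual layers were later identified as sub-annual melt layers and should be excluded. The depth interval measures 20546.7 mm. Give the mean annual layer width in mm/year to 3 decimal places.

1.887 mm/year

Adjusted count: 10898 − 7 = 10891 annual layers.
Extension rate ≈ 20546.7 / 10891 = 1.887 mm/year.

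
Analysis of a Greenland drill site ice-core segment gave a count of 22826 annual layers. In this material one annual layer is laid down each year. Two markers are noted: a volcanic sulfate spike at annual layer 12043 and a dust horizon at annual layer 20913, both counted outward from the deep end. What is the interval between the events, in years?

8870 years

Separation: 20913 − 12043 = 8870 annual layers.
At one annual layer per year, 8870 years elapsed between them.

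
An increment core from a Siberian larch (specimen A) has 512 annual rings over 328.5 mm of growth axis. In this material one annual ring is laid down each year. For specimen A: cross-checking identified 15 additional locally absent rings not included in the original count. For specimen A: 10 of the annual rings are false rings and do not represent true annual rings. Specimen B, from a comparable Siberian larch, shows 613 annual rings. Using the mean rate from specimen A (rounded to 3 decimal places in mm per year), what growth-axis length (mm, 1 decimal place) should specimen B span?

Specimen A: true annual ring count = 512 − 10 + 15 = 517.
A: Extension rate ≈ 328.5 / 517 = 0.635 mm/yr.
Length of B = 0.635 × 613 = 389.3 mm.

389.3 mm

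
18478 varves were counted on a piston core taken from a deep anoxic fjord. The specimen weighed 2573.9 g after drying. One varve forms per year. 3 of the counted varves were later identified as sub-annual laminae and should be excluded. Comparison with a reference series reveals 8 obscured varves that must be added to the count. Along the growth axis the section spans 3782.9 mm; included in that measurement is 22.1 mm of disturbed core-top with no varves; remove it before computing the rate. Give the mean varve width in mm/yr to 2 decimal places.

Adjusted count: 18478 − 3 + 8 = 18483 varves.
Net length = 3782.9 − 22.1 = 3760.8 mm.
Mean rate = 3760.8 mm / 18483 years ≈ 0.20 mm/yr.

0.20 mm/yr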